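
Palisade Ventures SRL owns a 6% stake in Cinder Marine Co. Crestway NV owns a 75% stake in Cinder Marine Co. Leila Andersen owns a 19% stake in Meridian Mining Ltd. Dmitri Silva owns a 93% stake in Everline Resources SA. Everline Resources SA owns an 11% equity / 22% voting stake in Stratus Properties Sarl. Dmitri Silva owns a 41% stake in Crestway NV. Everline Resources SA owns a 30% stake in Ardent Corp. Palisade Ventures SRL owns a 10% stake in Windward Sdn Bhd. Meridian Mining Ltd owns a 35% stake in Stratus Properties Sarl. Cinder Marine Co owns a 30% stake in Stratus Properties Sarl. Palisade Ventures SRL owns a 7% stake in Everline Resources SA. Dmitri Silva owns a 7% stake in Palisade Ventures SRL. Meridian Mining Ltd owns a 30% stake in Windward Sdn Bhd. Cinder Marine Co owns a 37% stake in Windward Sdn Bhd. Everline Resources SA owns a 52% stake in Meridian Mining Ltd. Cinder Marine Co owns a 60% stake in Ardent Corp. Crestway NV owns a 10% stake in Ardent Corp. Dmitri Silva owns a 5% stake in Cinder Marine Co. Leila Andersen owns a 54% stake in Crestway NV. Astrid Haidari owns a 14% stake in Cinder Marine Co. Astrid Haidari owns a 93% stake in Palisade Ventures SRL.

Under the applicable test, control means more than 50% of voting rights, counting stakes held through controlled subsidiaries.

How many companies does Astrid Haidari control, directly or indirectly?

1

Astrid holds 93% of Palisade, so Astrid controls Palisade.
No other company's threshold is met.
Astrid controls 1 company.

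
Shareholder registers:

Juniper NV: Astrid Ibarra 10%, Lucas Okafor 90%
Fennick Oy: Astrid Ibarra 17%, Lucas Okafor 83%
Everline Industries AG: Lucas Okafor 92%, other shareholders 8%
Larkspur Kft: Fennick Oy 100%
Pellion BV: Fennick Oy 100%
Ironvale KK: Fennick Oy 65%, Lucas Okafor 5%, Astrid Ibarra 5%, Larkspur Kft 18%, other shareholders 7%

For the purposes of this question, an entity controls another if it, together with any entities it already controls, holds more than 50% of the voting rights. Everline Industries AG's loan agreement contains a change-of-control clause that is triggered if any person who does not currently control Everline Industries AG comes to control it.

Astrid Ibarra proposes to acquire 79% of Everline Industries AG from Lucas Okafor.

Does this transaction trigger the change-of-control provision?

Yes

The purchase adds only to Astrid's holdings (Lucas's stake shrinks), so Astrid is the only person who could newly come to control Everline.
Astrid's largest direct stake is 17% in Fennick, which does not meet the threshold, so Astrid controls no company.
Neither Astrid nor any entity Astrid controls holds any voting interest in Everline.
So before the transaction, Astrid does not control Everline.
After the purchase, Astrid holds 79% of Everline directly, and Lucas's stake falls to 13%.
Astrid holds 79% of Everline, so Astrid controls Everline.
Astrid did not control Everline before and does after, so the clause is triggered.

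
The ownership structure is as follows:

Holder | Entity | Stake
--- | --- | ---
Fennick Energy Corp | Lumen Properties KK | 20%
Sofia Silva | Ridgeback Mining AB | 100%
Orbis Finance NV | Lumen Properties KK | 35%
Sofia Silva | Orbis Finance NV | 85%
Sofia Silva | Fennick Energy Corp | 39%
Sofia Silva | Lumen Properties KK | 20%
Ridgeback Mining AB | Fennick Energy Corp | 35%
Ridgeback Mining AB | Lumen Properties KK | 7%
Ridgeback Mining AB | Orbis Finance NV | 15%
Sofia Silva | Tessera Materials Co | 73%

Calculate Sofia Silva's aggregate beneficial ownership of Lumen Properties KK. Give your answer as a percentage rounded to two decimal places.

76.80%

Sofia reaches Lumen along 6 paths.
Direct stake: 20% = 20%.
Via Ridgeback → Fennick: 100% × 35% × 20% = 7%.
Via Fennick: 39% × 20% = 7.8%.
Via Ridgeback → Orbis: 100% × 15% × 35% = 5.25%.
Via Orbis: 85% × 35% = 29.75%.
Via Ridgeback: 100% × 7% = 7%.
Total: 20% + 7% + 7.8% + 5.25% + 29.75% + 7% = 76.8%.
Rounded: 76.80%.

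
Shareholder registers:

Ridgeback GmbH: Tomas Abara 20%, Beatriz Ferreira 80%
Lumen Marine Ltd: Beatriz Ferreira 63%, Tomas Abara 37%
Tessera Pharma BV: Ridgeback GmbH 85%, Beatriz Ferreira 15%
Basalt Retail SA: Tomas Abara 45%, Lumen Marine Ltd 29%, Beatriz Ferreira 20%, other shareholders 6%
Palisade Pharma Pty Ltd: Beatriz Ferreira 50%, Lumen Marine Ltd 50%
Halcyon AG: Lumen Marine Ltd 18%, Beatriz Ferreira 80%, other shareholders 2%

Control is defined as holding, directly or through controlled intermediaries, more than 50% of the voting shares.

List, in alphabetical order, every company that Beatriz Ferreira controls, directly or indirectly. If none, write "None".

Beatriz holds 80% of Ridgeback, so Beatriz controls Ridgeback.
Beatriz holds 63% of Lumen, so Beatriz controls Lumen.
Ridgeback and Beatriz together hold 85% + 15% = 100% of Tessera, so Beatriz controls Tessera.
Beatriz and Lumen together hold 50% + 50% = 100% of Palisade, so Beatriz controls Palisade.
Lumen and Beatriz together hold 18% + 80% = 98% of Halcyon, so Beatriz controls Halcyon.
No other company's threshold is met.

Halcyon AG, Lumen Marine Ltd, Palisade Pharma Pty Ltd, Ridgeback GmbH, Tessera Pharma BV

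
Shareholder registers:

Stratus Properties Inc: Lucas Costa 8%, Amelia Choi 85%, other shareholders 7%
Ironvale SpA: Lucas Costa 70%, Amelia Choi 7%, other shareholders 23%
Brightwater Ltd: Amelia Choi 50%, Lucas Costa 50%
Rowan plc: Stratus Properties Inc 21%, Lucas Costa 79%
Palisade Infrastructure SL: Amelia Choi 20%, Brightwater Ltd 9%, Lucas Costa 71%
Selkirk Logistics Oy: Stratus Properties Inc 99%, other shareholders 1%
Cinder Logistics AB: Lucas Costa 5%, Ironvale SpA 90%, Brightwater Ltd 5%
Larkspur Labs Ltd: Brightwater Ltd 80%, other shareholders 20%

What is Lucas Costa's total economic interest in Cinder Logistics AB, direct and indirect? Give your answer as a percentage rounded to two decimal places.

70.50%

Lucas reaches Cinder along 3 paths.
Direct stake: 5% = 5%.
Via Ironvale: 70% × 90% = 63%.
Via Brightwater: 50% × 5% = 2.5%.
Total: 5% + 63% + 2.5% = 70.5%.
Rounded: 70.50%.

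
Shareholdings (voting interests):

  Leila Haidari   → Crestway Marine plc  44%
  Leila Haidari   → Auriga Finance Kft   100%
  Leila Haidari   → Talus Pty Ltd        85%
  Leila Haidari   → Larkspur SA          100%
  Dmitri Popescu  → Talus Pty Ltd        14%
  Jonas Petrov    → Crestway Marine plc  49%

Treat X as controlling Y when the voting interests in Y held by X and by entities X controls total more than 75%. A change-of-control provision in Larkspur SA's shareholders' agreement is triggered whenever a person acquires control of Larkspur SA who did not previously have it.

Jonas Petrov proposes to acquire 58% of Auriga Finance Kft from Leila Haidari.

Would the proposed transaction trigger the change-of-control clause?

No

The purchase adds only to Jonas's holdings (Leila's stake shrinks), so Jonas is the only person who could newly come to control Larkspur.
Jonas's largest direct stake is 49% in Crestway, which does not meet the threshold, so Jonas controls no company.
Neither Jonas nor any entity Jonas controls holds any voting interest in Larkspur.
So before the transaction, Jonas does not control Larkspur.
After the purchase, Jonas holds 58% of Auriga directly, and Leila's stake falls to 42%.
Jonas's side now holds 58% of Auriga, not > 75%, so Jonas still does not control Auriga.
After the transaction, neither Jonas nor any entity Jonas controls holds a voting interest in Larkspur, so Jonas still does not control it.
No new person acquires control, so the clause is not triggered.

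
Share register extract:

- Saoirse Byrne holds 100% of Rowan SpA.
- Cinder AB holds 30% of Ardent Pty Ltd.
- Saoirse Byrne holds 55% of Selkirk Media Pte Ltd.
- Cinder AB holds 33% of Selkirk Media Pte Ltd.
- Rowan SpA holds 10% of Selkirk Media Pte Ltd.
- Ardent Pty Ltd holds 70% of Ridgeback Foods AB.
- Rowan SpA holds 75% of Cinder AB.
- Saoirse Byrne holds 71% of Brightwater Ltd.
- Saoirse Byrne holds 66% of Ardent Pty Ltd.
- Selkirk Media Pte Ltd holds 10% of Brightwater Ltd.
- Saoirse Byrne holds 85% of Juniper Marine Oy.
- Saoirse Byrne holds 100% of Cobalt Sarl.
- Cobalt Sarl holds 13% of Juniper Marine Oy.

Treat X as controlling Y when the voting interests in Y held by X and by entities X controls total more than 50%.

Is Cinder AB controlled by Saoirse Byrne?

Saoirse holds 100% of Rowan, so Saoirse controls Rowan.
Rowan holds 75% of Cinder, so Saoirse controls Cinder.

Yes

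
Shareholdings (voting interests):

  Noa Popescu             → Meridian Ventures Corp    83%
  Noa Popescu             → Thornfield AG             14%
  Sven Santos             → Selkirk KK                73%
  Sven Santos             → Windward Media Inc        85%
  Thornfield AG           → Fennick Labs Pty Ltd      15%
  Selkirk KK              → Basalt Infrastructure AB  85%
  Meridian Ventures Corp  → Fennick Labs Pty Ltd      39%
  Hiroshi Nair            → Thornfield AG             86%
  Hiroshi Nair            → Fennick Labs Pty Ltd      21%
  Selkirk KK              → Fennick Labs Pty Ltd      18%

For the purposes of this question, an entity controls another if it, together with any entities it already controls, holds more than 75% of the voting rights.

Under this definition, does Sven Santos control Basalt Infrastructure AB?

No

Sven holds 85% of Windward, so Sven controls Windward.
Neither Sven nor any entity Sven controls holds any voting interest in Basalt.
So Sven does not control Basalt.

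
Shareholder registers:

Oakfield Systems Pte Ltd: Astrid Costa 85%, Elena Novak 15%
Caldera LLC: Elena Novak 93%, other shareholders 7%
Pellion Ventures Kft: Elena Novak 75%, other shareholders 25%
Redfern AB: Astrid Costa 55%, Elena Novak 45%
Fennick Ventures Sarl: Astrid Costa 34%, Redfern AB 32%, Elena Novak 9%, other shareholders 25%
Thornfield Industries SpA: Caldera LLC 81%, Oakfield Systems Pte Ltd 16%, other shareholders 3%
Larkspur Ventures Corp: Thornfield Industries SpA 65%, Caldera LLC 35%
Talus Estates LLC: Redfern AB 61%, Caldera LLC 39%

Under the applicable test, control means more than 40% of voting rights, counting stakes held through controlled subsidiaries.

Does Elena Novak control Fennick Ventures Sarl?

Yes

Elena holds 45% of Redfern, so Elena controls Redfern.
Redfern and Elena together hold 32% + 9% = 41% of Fennick, so Elena controls Fennick.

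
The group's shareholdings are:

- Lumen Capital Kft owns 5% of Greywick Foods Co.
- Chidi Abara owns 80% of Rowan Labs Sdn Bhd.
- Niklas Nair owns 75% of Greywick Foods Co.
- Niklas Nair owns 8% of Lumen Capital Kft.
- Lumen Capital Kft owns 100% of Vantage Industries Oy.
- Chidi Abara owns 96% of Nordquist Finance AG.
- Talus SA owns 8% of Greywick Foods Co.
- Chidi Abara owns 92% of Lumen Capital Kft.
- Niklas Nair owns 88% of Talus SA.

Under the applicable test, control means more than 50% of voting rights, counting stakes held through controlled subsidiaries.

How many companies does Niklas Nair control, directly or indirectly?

Niklas holds 88% of Talus, so Niklas controls Talus.
Niklas and Talus together hold 75% + 8% = 83% of Greywick, so Niklas controls Greywick.
No other company's threshold is met.
Niklas controls 2 companies.

2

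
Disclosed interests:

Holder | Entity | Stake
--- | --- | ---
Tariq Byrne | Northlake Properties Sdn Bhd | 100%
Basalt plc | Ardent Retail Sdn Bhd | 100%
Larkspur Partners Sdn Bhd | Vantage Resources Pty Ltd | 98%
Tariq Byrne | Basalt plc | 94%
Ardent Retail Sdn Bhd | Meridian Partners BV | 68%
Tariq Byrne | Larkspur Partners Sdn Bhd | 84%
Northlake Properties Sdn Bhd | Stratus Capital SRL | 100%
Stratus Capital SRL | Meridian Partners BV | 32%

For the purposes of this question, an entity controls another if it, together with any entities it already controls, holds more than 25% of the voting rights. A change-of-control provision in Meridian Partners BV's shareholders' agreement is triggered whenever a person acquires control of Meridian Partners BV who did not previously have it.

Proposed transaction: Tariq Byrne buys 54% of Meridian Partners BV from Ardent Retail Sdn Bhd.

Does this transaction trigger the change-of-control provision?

No

The purchase adds only to Tariq's holdings (Ardent's stake shrinks), so Tariq is the only person who could newly come to control Meridian.
Tariq holds 100% of Northlake, so Tariq controls Northlake.
Northlake holds 100% of Stratus, so Tariq controls Stratus.
Tariq holds 94% of Basalt, so Tariq controls Basalt.
Basalt holds 100% of Ardent, so Tariq controls Ardent.
Ardent and Stratus together hold 68% + 32% = 100% of Meridian, so Tariq controls Meridian.
So Tariq already controls Meridian before the transaction.
After the purchase, Tariq holds 54% of Meridian directly, and Ardent's stake falls to 14%.
Tariq controlled Meridian already, so this is not a new person acquiring control; every other person's position is unchanged or reduced.
No new person acquires control, so the clause is not triggered.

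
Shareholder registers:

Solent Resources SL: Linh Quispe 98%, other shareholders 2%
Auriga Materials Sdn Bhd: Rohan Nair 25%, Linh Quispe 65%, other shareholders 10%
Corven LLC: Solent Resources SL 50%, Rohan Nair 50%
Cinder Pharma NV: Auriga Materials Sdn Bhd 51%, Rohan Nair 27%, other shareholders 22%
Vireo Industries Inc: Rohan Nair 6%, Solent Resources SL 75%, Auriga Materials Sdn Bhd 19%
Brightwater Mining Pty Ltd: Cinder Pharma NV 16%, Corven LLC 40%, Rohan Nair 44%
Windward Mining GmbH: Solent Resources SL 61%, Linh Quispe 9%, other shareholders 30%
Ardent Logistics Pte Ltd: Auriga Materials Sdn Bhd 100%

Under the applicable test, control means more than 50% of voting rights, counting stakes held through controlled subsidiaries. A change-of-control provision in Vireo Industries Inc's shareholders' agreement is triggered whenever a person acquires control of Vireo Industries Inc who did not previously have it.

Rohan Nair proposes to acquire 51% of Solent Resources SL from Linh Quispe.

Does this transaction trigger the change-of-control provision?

The purchase adds only to Rohan's holdings (Linh's stake shrinks), so Rohan is the only person who could newly come to control Vireo.
Rohan's largest direct stake is 50% in Corven, which does not meet the threshold, so Rohan controls no company.
In Vireo, Rohan's side holds only 6%, not > 50%.
So before the transaction, Rohan does not control Vireo.
After the purchase, Rohan holds 51% of Solent directly, and Linh's stake falls to 47%.
Rohan holds 51% of Solent, so Rohan controls Solent.
Rohan and Solent together hold 6% + 75% = 81% of Vireo, so Rohan controls Vireo.
Rohan did not control Vireo before and does after, so the clause is triggered.

Yes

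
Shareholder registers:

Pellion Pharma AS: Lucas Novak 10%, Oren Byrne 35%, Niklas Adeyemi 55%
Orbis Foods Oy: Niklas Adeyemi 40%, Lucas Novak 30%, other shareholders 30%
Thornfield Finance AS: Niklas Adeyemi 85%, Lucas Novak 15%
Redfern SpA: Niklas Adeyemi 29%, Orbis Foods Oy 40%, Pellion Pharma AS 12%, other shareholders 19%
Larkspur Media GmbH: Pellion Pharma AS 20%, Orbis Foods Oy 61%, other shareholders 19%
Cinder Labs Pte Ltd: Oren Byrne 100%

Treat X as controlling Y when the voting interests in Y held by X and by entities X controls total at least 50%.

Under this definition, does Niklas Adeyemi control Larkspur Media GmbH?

No

Niklas holds 55% of Pellion, so Niklas controls Pellion.
Niklas holds 85% of Thornfield, so Niklas controls Thornfield.
In Larkspur, Niklas's side holds only 20%, not ≥ 50%.
So Niklas does not control Larkspur.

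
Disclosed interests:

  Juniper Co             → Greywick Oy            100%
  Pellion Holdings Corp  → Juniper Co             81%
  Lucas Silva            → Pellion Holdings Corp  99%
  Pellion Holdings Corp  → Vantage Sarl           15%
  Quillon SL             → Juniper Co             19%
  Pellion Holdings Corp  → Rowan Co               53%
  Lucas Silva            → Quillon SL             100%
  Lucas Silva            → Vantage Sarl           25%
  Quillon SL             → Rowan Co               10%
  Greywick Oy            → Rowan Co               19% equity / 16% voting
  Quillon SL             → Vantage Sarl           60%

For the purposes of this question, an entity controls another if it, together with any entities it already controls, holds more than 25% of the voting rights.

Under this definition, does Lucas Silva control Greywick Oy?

Lucas holds 100% of Quillon, so Lucas controls Quillon.
Lucas holds 99% of Pellion, so Lucas controls Pellion.
Pellion and Quillon together hold 81% + 19% = 100% of Juniper, so Lucas controls Juniper.
Juniper holds 100% of Greywick, so Lucas controls Greywick.

Yes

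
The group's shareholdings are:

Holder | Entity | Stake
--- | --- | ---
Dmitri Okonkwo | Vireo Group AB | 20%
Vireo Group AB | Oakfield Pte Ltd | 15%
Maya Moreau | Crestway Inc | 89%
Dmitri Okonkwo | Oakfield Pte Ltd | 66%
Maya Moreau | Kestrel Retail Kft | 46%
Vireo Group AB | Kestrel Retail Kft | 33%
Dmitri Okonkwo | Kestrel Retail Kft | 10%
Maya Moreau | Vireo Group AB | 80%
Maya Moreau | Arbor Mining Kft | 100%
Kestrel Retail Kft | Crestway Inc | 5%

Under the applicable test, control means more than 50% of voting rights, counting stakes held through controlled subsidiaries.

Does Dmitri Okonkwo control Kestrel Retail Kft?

No

Dmitri holds 66% of Oakfield, so Dmitri controls Oakfield.
In Kestrel, Dmitri's side holds only 10%, not > 50%.
So Dmitri does not control Kestrel.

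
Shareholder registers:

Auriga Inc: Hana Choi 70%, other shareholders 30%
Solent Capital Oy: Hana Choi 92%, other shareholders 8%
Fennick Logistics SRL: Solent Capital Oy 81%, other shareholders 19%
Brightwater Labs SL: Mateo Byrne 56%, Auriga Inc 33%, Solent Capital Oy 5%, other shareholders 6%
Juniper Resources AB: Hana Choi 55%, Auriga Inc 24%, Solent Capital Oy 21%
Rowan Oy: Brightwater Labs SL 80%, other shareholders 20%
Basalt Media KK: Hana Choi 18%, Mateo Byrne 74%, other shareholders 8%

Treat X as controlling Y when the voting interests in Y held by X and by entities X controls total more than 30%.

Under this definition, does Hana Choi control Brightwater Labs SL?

Hana holds 70% of Auriga, so Hana controls Auriga.
Hana holds 92% of Solent, so Hana controls Solent.
Auriga and Solent together hold 33% + 5% = 38% of Brightwater, so Hana controls Brightwater.

Yes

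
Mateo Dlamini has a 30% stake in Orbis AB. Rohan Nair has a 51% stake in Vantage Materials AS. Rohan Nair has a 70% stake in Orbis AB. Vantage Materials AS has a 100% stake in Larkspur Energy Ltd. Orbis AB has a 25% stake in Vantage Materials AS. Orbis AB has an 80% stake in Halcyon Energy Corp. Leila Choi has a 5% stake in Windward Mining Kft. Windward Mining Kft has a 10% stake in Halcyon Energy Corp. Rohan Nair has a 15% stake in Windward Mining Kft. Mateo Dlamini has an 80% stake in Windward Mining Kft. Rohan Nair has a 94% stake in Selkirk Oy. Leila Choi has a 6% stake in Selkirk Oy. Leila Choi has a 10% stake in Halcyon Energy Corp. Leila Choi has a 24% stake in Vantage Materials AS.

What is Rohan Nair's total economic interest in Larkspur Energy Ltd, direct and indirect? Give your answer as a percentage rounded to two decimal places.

68.50%

Rohan reaches Larkspur along 2 paths.
Via Vantage: 51% × 100% = 51%.
Via Orbis → Vantage: 70% × 25% × 100% = 17.5%.
Total: 51% + 17.5% = 68.5%.
Rounded: 68.50%.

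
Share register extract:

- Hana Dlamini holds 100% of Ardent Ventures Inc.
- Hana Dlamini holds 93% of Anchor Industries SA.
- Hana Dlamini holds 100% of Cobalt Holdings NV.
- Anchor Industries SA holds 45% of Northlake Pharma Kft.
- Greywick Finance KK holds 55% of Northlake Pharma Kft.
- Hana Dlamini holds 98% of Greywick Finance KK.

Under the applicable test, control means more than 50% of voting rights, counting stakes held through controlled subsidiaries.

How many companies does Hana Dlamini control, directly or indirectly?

Hana holds 100% of Cobalt, so Hana controls Cobalt.
Hana holds 98% of Greywick, so Hana controls Greywick.
Hana holds 93% of Anchor, so Hana controls Anchor.
Greywick and Anchor together hold 55% + 45% = 100% of Northlake, so Hana controls Northlake.
Hana holds 100% of Ardent, so Hana controls Ardent.
Hana controls 5 companies.

5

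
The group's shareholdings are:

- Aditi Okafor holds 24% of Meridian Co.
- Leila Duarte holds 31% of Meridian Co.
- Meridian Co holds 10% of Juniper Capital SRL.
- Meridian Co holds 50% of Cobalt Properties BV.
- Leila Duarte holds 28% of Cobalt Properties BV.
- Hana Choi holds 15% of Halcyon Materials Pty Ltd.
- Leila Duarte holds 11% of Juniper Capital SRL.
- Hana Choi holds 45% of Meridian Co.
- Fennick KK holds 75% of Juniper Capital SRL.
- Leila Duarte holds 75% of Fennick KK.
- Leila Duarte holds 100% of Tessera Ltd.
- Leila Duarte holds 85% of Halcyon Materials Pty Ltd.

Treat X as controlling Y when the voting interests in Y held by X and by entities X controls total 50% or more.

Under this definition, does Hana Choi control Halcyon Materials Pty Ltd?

Hana's largest direct stake is 45% in Meridian, which does not meet the threshold, so Hana controls no company.
In Halcyon, Hana's side holds only 15%, not ≥ 50%.
So Hana does not control Halcyon.

No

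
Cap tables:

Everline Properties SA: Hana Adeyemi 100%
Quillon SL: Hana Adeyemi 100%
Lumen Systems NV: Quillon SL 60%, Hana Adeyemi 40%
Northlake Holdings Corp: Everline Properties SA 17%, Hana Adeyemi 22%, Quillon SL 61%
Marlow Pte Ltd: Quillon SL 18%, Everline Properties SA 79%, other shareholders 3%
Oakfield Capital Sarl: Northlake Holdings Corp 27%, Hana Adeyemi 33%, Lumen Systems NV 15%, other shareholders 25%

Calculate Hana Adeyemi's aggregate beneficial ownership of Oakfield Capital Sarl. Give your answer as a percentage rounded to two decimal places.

75.00%

Hana reaches Oakfield along 6 paths.
Via Everline → Northlake: 100% × 17% × 27% = 4.59%.
Via Northlake: 22% × 27% = 5.94%.
Via Quillon → Northlake: 100% × 61% × 27% = 16.47%.
Direct stake: 33% = 33%.
Via Quillon → Lumen: 100% × 60% × 15% = 9%.
Via Lumen: 40% × 15% = 6%.
Total: 4.59% + 5.94% + 16.47% + 33% + 9% + 6% = 75%.
Rounded: 75.00%.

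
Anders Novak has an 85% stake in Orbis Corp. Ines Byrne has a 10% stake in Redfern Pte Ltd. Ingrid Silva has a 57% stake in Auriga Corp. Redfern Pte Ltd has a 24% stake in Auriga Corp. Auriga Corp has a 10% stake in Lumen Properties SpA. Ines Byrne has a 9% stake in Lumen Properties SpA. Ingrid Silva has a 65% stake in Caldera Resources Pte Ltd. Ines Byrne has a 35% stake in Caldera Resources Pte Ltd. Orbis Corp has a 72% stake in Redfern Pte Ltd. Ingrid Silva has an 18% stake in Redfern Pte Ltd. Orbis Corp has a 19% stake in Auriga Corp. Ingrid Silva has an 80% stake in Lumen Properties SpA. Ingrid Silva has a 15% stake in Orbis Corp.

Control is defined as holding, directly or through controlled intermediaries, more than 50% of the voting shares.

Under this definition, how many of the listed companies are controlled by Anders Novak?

2

Anders holds 85% of Orbis, so Anders controls Orbis.
Orbis holds 72% of Redfern, so Anders controls Redfern.
No other company's threshold is met.
Anders controls 2 companies.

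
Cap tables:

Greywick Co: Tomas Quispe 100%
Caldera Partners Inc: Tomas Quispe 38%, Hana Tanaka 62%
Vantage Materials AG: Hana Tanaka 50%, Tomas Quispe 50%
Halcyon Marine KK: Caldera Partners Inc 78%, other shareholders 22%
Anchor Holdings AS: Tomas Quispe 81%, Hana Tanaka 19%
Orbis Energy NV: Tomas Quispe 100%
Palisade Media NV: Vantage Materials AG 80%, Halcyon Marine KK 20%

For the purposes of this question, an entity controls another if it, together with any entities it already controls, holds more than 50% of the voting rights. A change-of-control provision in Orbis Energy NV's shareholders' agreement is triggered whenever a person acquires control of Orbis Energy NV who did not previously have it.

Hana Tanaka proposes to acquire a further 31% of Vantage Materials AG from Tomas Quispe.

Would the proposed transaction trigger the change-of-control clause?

No

The purchase adds only to Hana's holdings (Tomas's stake shrinks), so Hana is the only person who could newly come to control Orbis.
Hana holds 62% of Caldera, so Hana controls Caldera.
Caldera holds 78% of Halcyon, so Hana controls Halcyon.
Neither Hana nor any entity Hana controls holds any voting interest in Orbis.
So before the transaction, Hana does not control Orbis.
After the purchase, Hana's direct stake in Vantage rises to 50% + 31% = 81%, and Tomas's stake falls to 19%.
Hana holds 81% of Vantage, so Hana controls Vantage.
Vantage and Halcyon together hold 80% + 20% = 100% of Palisade, so Hana controls Palisade.
After the transaction, neither Hana nor any entity Hana controls holds a voting interest in Orbis, so Hana still does not control it.
No new person acquires control, so the clause is not triggered.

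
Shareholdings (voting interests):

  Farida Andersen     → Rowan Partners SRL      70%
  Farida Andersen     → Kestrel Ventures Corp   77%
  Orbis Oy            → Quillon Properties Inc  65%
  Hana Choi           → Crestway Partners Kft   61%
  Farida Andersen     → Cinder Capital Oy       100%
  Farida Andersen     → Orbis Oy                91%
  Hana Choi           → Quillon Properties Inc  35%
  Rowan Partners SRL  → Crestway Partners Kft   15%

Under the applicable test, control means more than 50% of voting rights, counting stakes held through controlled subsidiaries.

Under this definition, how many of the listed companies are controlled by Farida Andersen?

Farida holds 70% of Rowan, so Farida controls Rowan.
Farida holds 91% of Orbis, so Farida controls Orbis.
Farida holds 77% of Kestrel, so Farida controls Kestrel.
Orbis holds 65% of Quillon, so Farida controls Quillon.
Farida holds 100% of Cinder, so Farida controls Cinder.
No other company's threshold is met.
Farida controls 5 companies.

5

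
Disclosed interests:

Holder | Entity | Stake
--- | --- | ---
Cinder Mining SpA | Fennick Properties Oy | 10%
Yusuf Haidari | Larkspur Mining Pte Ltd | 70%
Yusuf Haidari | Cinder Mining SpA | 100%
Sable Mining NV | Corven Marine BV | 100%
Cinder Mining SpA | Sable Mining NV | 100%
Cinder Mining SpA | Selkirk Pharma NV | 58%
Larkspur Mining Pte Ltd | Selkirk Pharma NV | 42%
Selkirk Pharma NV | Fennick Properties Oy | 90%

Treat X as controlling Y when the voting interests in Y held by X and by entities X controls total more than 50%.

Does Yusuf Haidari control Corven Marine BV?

Yes

Yusuf holds 100% of Cinder, so Yusuf controls Cinder.
Cinder holds 100% of Sable, so Yusuf controls Sable.
Sable holds 100% of Corven, so Yusuf controls Corven.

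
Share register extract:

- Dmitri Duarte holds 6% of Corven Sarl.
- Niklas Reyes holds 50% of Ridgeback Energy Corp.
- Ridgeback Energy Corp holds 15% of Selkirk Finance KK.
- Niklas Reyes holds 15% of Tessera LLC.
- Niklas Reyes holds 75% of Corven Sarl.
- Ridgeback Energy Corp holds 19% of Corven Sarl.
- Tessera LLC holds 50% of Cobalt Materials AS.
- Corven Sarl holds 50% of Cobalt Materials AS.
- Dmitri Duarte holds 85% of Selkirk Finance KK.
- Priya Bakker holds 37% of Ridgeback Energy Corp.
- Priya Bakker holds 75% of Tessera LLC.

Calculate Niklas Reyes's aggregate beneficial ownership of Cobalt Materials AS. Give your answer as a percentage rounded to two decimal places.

49.75%

Niklas reaches Cobalt along 3 paths.
Via Tessera: 15% × 50% = 7.5%.
Via Ridgeback → Corven: 50% × 19% × 50% = 4.75%.
Via Corven: 75% × 50% = 37.5%.
Total: 7.5% + 4.75% + 37.5% = 49.75%.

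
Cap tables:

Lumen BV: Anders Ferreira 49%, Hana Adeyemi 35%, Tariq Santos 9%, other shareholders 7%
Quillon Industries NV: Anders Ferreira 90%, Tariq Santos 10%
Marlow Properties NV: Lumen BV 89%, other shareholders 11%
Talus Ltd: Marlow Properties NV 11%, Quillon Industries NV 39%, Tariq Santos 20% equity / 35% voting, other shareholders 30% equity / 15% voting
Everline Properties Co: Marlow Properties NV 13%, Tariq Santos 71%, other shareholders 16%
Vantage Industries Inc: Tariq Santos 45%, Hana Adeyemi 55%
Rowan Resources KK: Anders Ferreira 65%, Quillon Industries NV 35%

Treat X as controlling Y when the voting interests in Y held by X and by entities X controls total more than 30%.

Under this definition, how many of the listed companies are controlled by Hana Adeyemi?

3

Hana holds 35% of Lumen, so Hana controls Lumen.
Lumen holds 89% of Marlow, so Hana controls Marlow.
Hana holds 55% of Vantage, so Hana controls Vantage.
No other company's threshold is met.
Hana controls 3 companies.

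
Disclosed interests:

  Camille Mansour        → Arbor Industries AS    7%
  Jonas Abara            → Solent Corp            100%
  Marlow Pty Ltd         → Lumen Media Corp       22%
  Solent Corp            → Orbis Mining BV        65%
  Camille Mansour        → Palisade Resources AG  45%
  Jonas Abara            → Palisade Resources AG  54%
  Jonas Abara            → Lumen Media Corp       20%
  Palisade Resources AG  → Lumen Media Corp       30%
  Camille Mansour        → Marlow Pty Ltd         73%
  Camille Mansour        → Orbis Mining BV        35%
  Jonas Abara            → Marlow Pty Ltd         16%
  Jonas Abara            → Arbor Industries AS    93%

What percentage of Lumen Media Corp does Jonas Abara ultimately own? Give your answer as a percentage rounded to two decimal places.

39.72%

Jonas reaches Lumen along 3 paths.
Direct stake: 20% = 20%.
Via Marlow: 16% × 22% = 3.52%.
Via Palisade: 54% × 30% = 16.2%.
Total: 20% + 3.52% + 16.2% = 39.72%.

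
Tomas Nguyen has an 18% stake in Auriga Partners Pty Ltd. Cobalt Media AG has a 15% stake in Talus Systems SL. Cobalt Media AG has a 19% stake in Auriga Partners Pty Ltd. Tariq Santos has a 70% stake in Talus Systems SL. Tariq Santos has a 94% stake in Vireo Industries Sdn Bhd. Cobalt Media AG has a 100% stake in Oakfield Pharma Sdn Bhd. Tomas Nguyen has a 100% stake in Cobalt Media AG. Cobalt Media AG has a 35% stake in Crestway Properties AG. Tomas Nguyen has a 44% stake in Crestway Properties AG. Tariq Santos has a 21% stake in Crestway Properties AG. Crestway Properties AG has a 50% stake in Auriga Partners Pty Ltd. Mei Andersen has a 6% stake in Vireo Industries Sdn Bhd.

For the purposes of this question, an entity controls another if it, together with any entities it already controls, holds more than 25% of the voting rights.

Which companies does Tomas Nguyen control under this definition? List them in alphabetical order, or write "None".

Tomas holds 100% of Cobalt, so Tomas controls Cobalt.
Tomas and Cobalt together hold 44% + 35% = 79% of Crestway, so Tomas controls Crestway.
Crestway and Cobalt and Tomas together hold 50% + 19% + 18% = 87% of Auriga, so Tomas controls Auriga.
Cobalt holds 100% of Oakfield, so Tomas controls Oakfield.
No other company's threshold is met.

Auriga Partners Pty Ltd, Cobalt Media AG, Crestway Properties AG, Oakfield Pharma Sdn Bhd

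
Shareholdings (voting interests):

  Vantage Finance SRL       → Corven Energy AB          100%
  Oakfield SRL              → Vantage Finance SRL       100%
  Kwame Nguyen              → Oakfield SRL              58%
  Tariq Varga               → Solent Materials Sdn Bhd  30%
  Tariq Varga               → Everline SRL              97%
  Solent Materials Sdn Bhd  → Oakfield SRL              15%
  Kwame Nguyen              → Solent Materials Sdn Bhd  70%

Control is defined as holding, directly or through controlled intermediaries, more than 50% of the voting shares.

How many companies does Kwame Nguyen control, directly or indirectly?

Kwame holds 70% of Solent, so Kwame controls Solent.
Kwame and Solent together hold 58% + 15% = 73% of Oakfield, so Kwame controls Oakfield.
Oakfield holds 100% of Vantage, so Kwame controls Vantage.
Vantage holds 100% of Corven, so Kwame controls Corven.
No other company's threshold is met.
Kwame controls 4 companies.

4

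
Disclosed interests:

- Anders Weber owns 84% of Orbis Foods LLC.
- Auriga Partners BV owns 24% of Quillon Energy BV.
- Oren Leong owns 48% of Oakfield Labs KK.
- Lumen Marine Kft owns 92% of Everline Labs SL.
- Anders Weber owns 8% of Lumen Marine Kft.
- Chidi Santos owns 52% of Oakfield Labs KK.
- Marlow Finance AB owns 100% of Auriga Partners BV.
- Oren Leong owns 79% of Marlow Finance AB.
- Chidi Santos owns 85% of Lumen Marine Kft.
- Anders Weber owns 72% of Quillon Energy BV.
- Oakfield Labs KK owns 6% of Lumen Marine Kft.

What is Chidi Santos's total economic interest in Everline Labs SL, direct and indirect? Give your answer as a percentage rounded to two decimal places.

81.07%

Chidi reaches Everline along 2 paths.
Via Lumen: 85% × 92% = 78.2%.
Via Oakfield → Lumen: 52% × 6% × 92% = 2.8704%.
Total: 78.2% + 2.8704% = 81.0704%.
Rounded: 81.07%.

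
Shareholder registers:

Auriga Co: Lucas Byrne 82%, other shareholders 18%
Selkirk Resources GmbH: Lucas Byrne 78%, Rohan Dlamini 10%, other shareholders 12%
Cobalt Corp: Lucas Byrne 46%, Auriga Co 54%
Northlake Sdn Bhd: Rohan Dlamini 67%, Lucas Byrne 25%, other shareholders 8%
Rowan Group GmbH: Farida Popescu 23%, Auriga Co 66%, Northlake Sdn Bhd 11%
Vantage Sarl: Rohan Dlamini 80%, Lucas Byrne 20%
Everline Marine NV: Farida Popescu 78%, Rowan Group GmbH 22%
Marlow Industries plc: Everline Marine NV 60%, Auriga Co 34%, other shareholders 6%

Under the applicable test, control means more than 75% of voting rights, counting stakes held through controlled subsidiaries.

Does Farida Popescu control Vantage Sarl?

Farida holds 78% of Everline, so Farida controls Everline.
Neither Farida nor any entity Farida controls holds any voting interest in Vantage.
So Farida does not control Vantage.

No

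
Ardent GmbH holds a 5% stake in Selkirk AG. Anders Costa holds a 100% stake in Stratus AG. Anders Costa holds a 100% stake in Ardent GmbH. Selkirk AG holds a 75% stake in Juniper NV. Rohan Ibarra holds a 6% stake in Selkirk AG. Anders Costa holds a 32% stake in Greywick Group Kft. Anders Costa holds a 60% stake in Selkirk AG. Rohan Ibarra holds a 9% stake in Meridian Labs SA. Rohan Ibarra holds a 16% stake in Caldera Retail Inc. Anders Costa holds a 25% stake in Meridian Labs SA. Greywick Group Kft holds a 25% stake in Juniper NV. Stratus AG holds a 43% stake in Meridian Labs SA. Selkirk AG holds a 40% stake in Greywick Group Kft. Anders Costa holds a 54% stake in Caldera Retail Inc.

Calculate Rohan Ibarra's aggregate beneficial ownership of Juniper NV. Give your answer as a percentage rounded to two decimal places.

Rohan reaches Juniper along 2 paths.
Via Selkirk: 6% × 75% = 4.5%.
Via Selkirk → Greywick: 6% × 40% × 25% = 0.6%.
Total: 4.5% + 0.6% = 5.1%.
Rounded: 5.10%.

5.10%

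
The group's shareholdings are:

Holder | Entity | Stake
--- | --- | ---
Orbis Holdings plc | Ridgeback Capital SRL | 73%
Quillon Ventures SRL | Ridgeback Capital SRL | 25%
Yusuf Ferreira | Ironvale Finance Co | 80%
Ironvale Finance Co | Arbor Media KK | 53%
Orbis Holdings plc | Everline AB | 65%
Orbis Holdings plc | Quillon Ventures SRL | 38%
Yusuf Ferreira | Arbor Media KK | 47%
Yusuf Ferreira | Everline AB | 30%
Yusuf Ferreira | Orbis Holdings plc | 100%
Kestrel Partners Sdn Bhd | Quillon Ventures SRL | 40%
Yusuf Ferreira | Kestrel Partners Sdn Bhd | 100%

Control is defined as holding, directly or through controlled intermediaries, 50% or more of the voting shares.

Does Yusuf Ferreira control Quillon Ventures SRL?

Yusuf holds 100% of Kestrel, so Yusuf controls Kestrel.
Yusuf holds 100% of Orbis, so Yusuf controls Orbis.
Kestrel and Orbis together hold 40% + 38% = 78% of Quillon, so Yusuf controls Quillon.

Yes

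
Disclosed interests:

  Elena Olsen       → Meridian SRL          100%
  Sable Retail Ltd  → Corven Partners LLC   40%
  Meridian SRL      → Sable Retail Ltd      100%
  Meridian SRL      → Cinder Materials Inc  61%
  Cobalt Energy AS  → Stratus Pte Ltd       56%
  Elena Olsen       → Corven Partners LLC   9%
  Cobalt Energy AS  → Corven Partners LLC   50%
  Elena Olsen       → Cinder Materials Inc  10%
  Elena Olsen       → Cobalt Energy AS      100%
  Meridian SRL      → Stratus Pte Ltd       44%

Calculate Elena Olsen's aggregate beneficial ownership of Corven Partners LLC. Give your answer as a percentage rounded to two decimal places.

Elena reaches Corven along 3 paths.
Via Cobalt: 100% × 50% = 50%.
Direct stake: 9% = 9%.
Via Meridian → Sable: 100% × 100% × 40% = 40%.
Total: 50% + 9% + 40% = 99%.
Rounded: 99.00%.

99.00%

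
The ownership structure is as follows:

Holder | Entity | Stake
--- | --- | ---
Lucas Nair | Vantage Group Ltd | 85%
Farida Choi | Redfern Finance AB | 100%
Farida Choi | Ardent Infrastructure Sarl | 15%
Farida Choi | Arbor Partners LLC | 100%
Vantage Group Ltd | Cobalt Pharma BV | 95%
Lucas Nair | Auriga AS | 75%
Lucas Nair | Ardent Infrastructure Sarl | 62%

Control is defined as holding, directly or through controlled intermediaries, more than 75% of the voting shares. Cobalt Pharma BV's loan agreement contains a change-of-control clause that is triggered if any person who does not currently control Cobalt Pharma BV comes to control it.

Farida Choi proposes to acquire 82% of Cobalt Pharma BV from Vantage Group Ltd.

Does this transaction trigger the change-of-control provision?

Yes

The purchase adds only to Farida's holdings (Vantage's stake shrinks), so Farida is the only person who could newly come to control Cobalt.
Farida holds 100% of Redfern, so Farida controls Redfern.
Farida holds 100% of Arbor, so Farida controls Arbor.
Neither Farida nor any entity Farida controls holds any voting interest in Cobalt.
So before the transaction, Farida does not control Cobalt.
After the purchase, Farida holds 82% of Cobalt directly, and Vantage's stake falls to 13%.
Farida holds 82% of Cobalt, so Farida controls Cobalt.
Farida did not control Cobalt before and does after, so the clause is triggered.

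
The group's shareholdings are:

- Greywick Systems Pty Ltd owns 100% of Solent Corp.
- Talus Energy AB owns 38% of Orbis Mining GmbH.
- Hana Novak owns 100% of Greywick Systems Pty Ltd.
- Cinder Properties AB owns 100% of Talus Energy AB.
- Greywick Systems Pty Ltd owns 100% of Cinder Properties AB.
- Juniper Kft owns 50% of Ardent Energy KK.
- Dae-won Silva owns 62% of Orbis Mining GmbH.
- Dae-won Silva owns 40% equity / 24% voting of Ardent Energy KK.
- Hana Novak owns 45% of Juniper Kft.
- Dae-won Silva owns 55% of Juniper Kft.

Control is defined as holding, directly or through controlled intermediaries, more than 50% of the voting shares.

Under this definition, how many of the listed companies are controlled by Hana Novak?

Hana holds 100% of Greywick, so Hana controls Greywick.
Greywick holds 100% of Cinder, so Hana controls Cinder.
Cinder holds 100% of Talus, so Hana controls Talus.
Greywick holds 100% of Solent, so Hana controls Solent.
No other company's threshold is met.
Hana controls 4 companies.

4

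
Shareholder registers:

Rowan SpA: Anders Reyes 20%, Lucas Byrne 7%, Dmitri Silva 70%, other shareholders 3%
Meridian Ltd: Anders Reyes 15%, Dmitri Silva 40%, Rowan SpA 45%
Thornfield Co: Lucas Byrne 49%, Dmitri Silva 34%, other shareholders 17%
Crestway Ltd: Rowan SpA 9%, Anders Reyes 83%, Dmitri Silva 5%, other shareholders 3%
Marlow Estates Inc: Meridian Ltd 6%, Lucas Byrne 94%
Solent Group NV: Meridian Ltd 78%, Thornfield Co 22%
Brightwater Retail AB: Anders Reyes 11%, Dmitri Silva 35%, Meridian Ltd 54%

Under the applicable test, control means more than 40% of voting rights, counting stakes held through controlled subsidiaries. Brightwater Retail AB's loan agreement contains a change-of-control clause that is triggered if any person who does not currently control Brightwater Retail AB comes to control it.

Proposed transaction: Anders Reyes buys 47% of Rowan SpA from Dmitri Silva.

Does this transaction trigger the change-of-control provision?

The purchase adds only to Anders's holdings (Dmitri's stake shrinks), so Anders is the only person who could newly come to control Brightwater.
Anders holds 83% of Crestway, so Anders controls Crestway.
In Brightwater, Anders's side holds only 11%, not > 40%.
So before the transaction, Anders does not control Brightwater.
After the purchase, Anders's direct stake in Rowan rises to 20% + 47% = 67%, and Dmitri's stake falls to 23%.
Anders holds 67% of Rowan, so Anders controls Rowan.
Anders and Rowan together hold 15% + 45% = 60% of Meridian, so Anders controls Meridian.
Anders and Meridian together hold 11% + 54% = 65% of Brightwater, so Anders controls Brightwater.
Anders did not control Brightwater before and does after, so the clause is triggered.

Yes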